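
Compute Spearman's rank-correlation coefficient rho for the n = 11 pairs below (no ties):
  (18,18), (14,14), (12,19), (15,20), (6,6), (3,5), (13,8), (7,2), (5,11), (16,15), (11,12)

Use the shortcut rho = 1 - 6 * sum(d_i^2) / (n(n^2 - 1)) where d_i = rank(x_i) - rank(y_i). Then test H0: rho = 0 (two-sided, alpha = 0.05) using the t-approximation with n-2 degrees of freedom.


Step 1: Rank x and y separately (midranks; no ties here).
rank(x): 18->11, 14->8, 12->6, 15->9, 6->3, 3->1, 13->7, 7->4, 5->2, 16->10, 11->5
rank(y): 18->9, 14->7, 19->10, 20->11, 6->3, 5->2, 8->4, 2->1, 11->5, 15->8, 12->6
Step 2: d_i = R_x(i) - R_y(i); compute d_i^2.
  (11-9)^2=4, (8-7)^2=1, (6-10)^2=16, (9-11)^2=4, (3-3)^2=0, (1-2)^2=1, (7-4)^2=9, (4-1)^2=9, (2-5)^2=9, (10-8)^2=4, (5-6)^2=1
sum(d^2) = 58.
Step 3: rho = 1 - 6*58 / (11*(11^2 - 1)) = 1 - 348/1320 = 0.736364.
Step 4: Under H0, t = rho * sqrt((n-2)/(1-rho^2)) = 3.2651 ~ t(9).
Step 5: Two-sided p-value from the t-distribution with 9 df = 0.009760.
Step 6: alpha = 0.05. reject H0.

rho = 0.7364, p = 0.009760, reject H0 at alpha = 0.05.


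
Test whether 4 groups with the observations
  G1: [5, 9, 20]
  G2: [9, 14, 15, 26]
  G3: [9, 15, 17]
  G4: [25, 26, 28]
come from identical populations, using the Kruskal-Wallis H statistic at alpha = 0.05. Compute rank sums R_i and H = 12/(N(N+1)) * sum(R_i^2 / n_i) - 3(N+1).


Step 1: Combine all N = 13 observations and assign midranks.
sorted (value, group, rank): (5,G1,1), (9,G1,3), (9,G2,3), (9,G3,3), (14,G2,5), (15,G2,6.5), (15,G3,6.5), (17,G3,8), (20,G1,9), (25,G4,10), (26,G2,11.5), (26,G4,11.5), (28,G4,13)
Step 2: Sum ranks within each group.
R_1 = 13 (n_1 = 3)
R_2 = 26 (n_2 = 4)
R_3 = 17.5 (n_3 = 3)
R_4 = 34.5 (n_4 = 3)
Step 3: H = 12/(N(N+1)) * sum(R_i^2/n_i) - 3(N+1)
     = 12/(13*14) * (13^2/3 + 26^2/4 + 17.5^2/3 + 34.5^2/3) - 3*14
     = 0.065934 * 724.167 - 42
     = 5.747253.
Step 4: Ties present; correction factor C = 1 - 36/(13^3 - 13) = 0.983516. Corrected H = 5.747253 / 0.983516 = 5.843575.
Step 5: Under H0, H ~ chi^2(3); p-value = 0.119474.
Step 6: alpha = 0.05. fail to reject H0.

H = 5.8436, df = 3, p = 0.119474, fail to reject H0.


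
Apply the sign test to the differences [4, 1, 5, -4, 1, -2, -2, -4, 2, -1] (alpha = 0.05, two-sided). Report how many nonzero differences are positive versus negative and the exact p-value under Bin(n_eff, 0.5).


Step 1: Discard zero differences. Original n = 10; n_eff = number of nonzero differences = 10.
Nonzero differences (with sign): +4, +1, +5, -4, +1, -2, -2, -4, +2, -1
Step 2: Count signs: positive = 5, negative = 5.
Step 3: Under H0: P(positive) = 0.5, so the number of positives S ~ Bin(10, 0.5).
Step 4: Two-sided exact p-value = sum of Bin(10,0.5) probabilities at or below the observed probability = 1.000000.
Step 5: alpha = 0.05. fail to reject H0.

n_eff = 10, pos = 5, neg = 5, p = 1.000000, fail to reject H0.


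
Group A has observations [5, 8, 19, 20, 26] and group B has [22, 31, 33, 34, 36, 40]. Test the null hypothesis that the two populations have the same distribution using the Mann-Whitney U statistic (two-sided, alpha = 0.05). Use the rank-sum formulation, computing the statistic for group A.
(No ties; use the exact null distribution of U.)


Step 1: Combine and sort all 11 observations; assign midranks.
sorted (value, group): (5,X), (8,X), (19,X), (20,X), (22,Y), (26,X), (31,Y), (33,Y), (34,Y), (36,Y), (40,Y)
ranks: 5->1, 8->2, 19->3, 20->4, 22->5, 26->6, 31->7, 33->8, 34->9, 36->10, 40->11
Step 2: Rank sum for X: R1 = 1 + 2 + 3 + 4 + 6 = 16.
Step 3: U_X = R1 - n1(n1+1)/2 = 16 - 5*6/2 = 16 - 15 = 1.
       U_Y = n1*n2 - U_X = 30 - 1 = 29.
Step 4: No ties, so the exact null distribution of U (based on enumerating the C(11,5) = 462 equally likely rank assignments) gives the two-sided p-value.
Step 5: p-value = 0.008658; compare to alpha = 0.05. reject H0.

U_X = 1, p = 0.008658, reject H0 at alpha = 0.05.


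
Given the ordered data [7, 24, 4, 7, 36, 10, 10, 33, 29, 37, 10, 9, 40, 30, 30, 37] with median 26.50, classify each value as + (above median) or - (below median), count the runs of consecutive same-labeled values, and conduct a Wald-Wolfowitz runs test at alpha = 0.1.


Step 1: Compute median = 26.50; label A = above, B = below.
Labels in order: BBBBABBAAABBAAAA  (n_A = 8, n_B = 8)
Step 2: Count runs R = 6.
Step 3: Under H0 (random ordering), E[R] = 2*n_A*n_B/(n_A+n_B) + 1 = 2*8*8/16 + 1 = 9.0000.
        Var[R] = 2*n_A*n_B*(2*n_A*n_B - n_A - n_B) / ((n_A+n_B)^2 * (n_A+n_B-1)) = 14336/3840 = 3.7333.
        SD[R] = 1.9322.
Step 4: Continuity-corrected z = (R + 0.5 - E[R]) / SD[R] = (6 + 0.5 - 9.0000) / 1.9322 = -1.2939.
Step 5: Two-sided p-value via normal approximation = 2*(1 - Phi(|z|)) = 0.195709.
Step 6: alpha = 0.1. fail to reject H0.

R = 6, z = -1.2939, p = 0.195709, fail to reject H0.


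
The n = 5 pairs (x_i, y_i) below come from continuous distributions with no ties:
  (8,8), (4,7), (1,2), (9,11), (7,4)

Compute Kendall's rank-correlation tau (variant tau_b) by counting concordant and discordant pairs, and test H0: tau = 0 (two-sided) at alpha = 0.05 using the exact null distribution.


Step 1: Enumerate the 10 unordered pairs (i,j) with i<j and classify each by sign(x_j-x_i) * sign(y_j-y_i).
  (1,2):dx=-4,dy=-1->C; (1,3):dx=-7,dy=-6->C; (1,4):dx=+1,dy=+3->C; (1,5):dx=-1,dy=-4->C
  (2,3):dx=-3,dy=-5->C; (2,4):dx=+5,dy=+4->C; (2,5):dx=+3,dy=-3->D; (3,4):dx=+8,dy=+9->C
  (3,5):dx=+6,dy=+2->C; (4,5):dx=-2,dy=-7->C
Step 2: C = 9, D = 1, total pairs = 10.
Step 3: tau = (C - D)/(n(n-1)/2) = (9 - 1)/10 = 0.800000.
Step 4: Exact two-sided p-value (enumerate n! = 120 permutations of y under H0): p = 0.083333.
Step 5: alpha = 0.05. fail to reject H0.

tau_b = 0.8000 (C=9, D=1), p = 0.083333, fail to reject H0.


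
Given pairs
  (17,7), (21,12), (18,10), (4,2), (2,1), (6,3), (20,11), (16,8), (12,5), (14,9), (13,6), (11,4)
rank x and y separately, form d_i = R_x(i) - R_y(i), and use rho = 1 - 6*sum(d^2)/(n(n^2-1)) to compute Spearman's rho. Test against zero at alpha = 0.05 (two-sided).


Step 1: Rank x and y separately (midranks; no ties here).
rank(x): 17->9, 21->12, 18->10, 4->2, 2->1, 6->3, 20->11, 16->8, 12->5, 14->7, 13->6, 11->4
rank(y): 7->7, 12->12, 10->10, 2->2, 1->1, 3->3, 11->11, 8->8, 5->5, 9->9, 6->6, 4->4
Step 2: d_i = R_x(i) - R_y(i); compute d_i^2.
  (9-7)^2=4, (12-12)^2=0, (10-10)^2=0, (2-2)^2=0, (1-1)^2=0, (3-3)^2=0, (11-11)^2=0, (8-8)^2=0, (5-5)^2=0, (7-9)^2=4, (6-6)^2=0, (4-4)^2=0
sum(d^2) = 8.
Step 3: rho = 1 - 6*8 / (12*(12^2 - 1)) = 1 - 48/1716 = 0.972028.
Step 4: Under H0, t = rho * sqrt((n-2)/(1-rho^2)) = 13.0876 ~ t(10).
Step 5: Two-sided p-value from the t-distribution with 10 df = 0.000000.
Step 6: alpha = 0.05. reject H0.

rho = 0.9720, p = 0.000000, reject H0 at alpha = 0.05.


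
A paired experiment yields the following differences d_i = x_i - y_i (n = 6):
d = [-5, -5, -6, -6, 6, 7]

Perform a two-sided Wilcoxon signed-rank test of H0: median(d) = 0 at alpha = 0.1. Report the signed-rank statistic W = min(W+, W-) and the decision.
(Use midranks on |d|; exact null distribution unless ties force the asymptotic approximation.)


Step 1: Drop any zero differences (none here) and take |d_i|.
|d| = [5, 5, 6, 6, 6, 7]
Step 2: Midrank |d_i| (ties get averaged ranks).
ranks: |5|->1.5, |5|->1.5, |6|->4, |6|->4, |6|->4, |7|->6
Step 3: Attach original signs; sum ranks with positive sign and with negative sign.
W+ = 4 + 6 = 10
W- = 1.5 + 1.5 + 4 + 4 = 11
(Check: W+ + W- = 21 should equal n(n+1)/2 = 21.)
Step 4: Test statistic W = min(W+, W-) = 10.
Step 5: Ties in |d|, so use the tie-corrected normal approximation.
        E[W] = n(n+1)/4 = 6*7/4 = 10.5.
        Tie groups: |d|=5 (t=2), |d|=6 (t=3); sum(t^3 - t) = 30.
        Var[W] = n(n+1)(2n+1)/24 - sum(t^3-t)/48 = 546/24 - 30/48 = 22.125.
        z = (W - E[W]) / sqrt(Var[W]) = (10 - 10.5) / 4.7037 = -0.1063.
        Two-sided p = 2*Phi(z) = 0.915345.
Step 6: alpha = 0.1. fail to reject H0.

W+ = 10, W- = 11, W = min = 10, p = 0.915345, fail to reject H0.


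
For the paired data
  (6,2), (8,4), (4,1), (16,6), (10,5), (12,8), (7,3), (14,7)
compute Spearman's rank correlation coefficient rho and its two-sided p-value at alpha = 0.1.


Step 1: Rank x and y separately (midranks; no ties here).
rank(x): 6->2, 8->4, 4->1, 16->8, 10->5, 12->6, 7->3, 14->7
rank(y): 2->2, 4->4, 1->1, 6->6, 5->5, 8->8, 3->3, 7->7
Step 2: d_i = R_x(i) - R_y(i); compute d_i^2.
  (2-2)^2=0, (4-4)^2=0, (1-1)^2=0, (8-6)^2=4, (5-5)^2=0, (6-8)^2=4, (3-3)^2=0, (7-7)^2=0
sum(d^2) = 8.
Step 3: rho = 1 - 6*8 / (8*(8^2 - 1)) = 1 - 48/504 = 0.904762.
Step 4: Under H0, t = rho * sqrt((n-2)/(1-rho^2)) = 5.2034 ~ t(6).
Step 5: Two-sided p-value from the t-distribution with 6 df = 0.002008.
Step 6: alpha = 0.1. reject H0.

rho = 0.9048, p = 0.002008, reject H0 at alpha = 0.1.


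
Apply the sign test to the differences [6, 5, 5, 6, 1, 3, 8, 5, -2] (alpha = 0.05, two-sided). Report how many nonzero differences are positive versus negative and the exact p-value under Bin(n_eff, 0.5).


Step 1: Discard zero differences. Original n = 9; n_eff = number of nonzero differences = 9.
Nonzero differences (with sign): +6, +5, +5, +6, +1, +3, +8, +5, -2
Step 2: Count signs: positive = 8, negative = 1.
Step 3: Under H0: P(positive) = 0.5, so the number of positives S ~ Bin(9, 0.5).
Step 4: Two-sided exact p-value = sum of Bin(9,0.5) probabilities at or below the observed probability = 0.039062.
Step 5: alpha = 0.05. reject H0.

n_eff = 9, pos = 8, neg = 1, p = 0.039062, reject H0.


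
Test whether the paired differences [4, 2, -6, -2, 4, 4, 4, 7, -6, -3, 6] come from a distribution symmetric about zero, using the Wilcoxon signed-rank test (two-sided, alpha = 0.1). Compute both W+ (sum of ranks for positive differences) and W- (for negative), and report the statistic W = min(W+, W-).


Step 1: Drop any zero differences (none here) and take |d_i|.
|d| = [4, 2, 6, 2, 4, 4, 4, 7, 6, 3, 6]
Step 2: Midrank |d_i| (ties get averaged ranks).
ranks: |4|->5.5, |2|->1.5, |6|->9, |2|->1.5, |4|->5.5, |4|->5.5, |4|->5.5, |7|->11, |6|->9, |3|->3, |6|->9
Step 3: Attach original signs; sum ranks with positive sign and with negative sign.
W+ = 5.5 + 1.5 + 5.5 + 5.5 + 5.5 + 11 + 9 = 43.5
W- = 9 + 1.5 + 9 + 3 = 22.5
(Check: W+ + W- = 66 should equal n(n+1)/2 = 66.)
Step 4: Test statistic W = min(W+, W-) = 22.5.
Step 5: Ties in |d|, so use the tie-corrected normal approximation.
        E[W] = n(n+1)/4 = 11*12/4 = 33.
        Tie groups: |d|=2 (t=2), |d|=4 (t=4), |d|=6 (t=3); sum(t^3 - t) = 90.
        Var[W] = n(n+1)(2n+1)/24 - sum(t^3-t)/48 = 3036/24 - 90/48 = 124.625.
        z = (W - E[W]) / sqrt(Var[W]) = (22.5 - 33) / 11.1636 = -0.9406.
        Two-sided p = 2*Phi(z) = 0.346930.
Step 6: alpha = 0.1. fail to reject H0.

W+ = 43.5, W- = 22.5, W = min = 22.5, p = 0.346930, fail to reject H0.


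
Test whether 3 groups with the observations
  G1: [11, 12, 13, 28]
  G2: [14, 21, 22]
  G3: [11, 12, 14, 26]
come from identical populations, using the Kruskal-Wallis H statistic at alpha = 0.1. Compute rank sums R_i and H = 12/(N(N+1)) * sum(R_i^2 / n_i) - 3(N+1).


Step 1: Combine all N = 11 observations and assign midranks.
sorted (value, group, rank): (11,G1,1.5), (11,G3,1.5), (12,G1,3.5), (12,G3,3.5), (13,G1,5), (14,G2,6.5), (14,G3,6.5), (21,G2,8), (22,G2,9), (26,G3,10), (28,G1,11)
Step 2: Sum ranks within each group.
R_1 = 21 (n_1 = 4)
R_2 = 23.5 (n_2 = 3)
R_3 = 21.5 (n_3 = 4)
Step 3: H = 12/(N(N+1)) * sum(R_i^2/n_i) - 3(N+1)
     = 12/(11*12) * (21^2/4 + 23.5^2/3 + 21.5^2/4) - 3*12
     = 0.090909 * 409.896 - 36
     = 1.263258.
Step 4: Ties present; correction factor C = 1 - 18/(11^3 - 11) = 0.986364. Corrected H = 1.263258 / 0.986364 = 1.280722.
Step 5: Under H0, H ~ chi^2(2); p-value = 0.527102.
Step 6: alpha = 0.1. fail to reject H0.

H = 1.2807, df = 2, p = 0.527102, fail to reject H0.


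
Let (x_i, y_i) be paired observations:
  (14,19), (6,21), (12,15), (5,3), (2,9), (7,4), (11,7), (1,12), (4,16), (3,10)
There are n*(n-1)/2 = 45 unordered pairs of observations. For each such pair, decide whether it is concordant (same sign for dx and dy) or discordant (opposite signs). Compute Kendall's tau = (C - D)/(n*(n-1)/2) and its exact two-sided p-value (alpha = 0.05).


Step 1: Enumerate the 45 unordered pairs (i,j) with i<j and classify each by sign(x_j-x_i) * sign(y_j-y_i).
  (1,2):dx=-8,dy=+2->D; (1,3):dx=-2,dy=-4->C; (1,4):dx=-9,dy=-16->C; (1,5):dx=-12,dy=-10->C
  (1,6):dx=-7,dy=-15->C; (1,7):dx=-3,dy=-12->C; (1,8):dx=-13,dy=-7->C; (1,9):dx=-10,dy=-3->C
  (1,10):dx=-11,dy=-9->C; (2,3):dx=+6,dy=-6->D; (2,4):dx=-1,dy=-18->C; (2,5):dx=-4,dy=-12->C
  (2,6):dx=+1,dy=-17->D; (2,7):dx=+5,dy=-14->D; (2,8):dx=-5,dy=-9->C; (2,9):dx=-2,dy=-5->C
  (2,10):dx=-3,dy=-11->C; (3,4):dx=-7,dy=-12->C; (3,5):dx=-10,dy=-6->C; (3,6):dx=-5,dy=-11->C
  (3,7):dx=-1,dy=-8->C; (3,8):dx=-11,dy=-3->C; (3,9):dx=-8,dy=+1->D; (3,10):dx=-9,dy=-5->C
  (4,5):dx=-3,dy=+6->D; (4,6):dx=+2,dy=+1->C; (4,7):dx=+6,dy=+4->C; (4,8):dx=-4,dy=+9->D
  (4,9):dx=-1,dy=+13->D; (4,10):dx=-2,dy=+7->D; (5,6):dx=+5,dy=-5->D; (5,7):dx=+9,dy=-2->D
  (5,8):dx=-1,dy=+3->D; (5,9):dx=+2,dy=+7->C; (5,10):dx=+1,dy=+1->C; (6,7):dx=+4,dy=+3->C
  (6,8):dx=-6,dy=+8->D; (6,9):dx=-3,dy=+12->D; (6,10):dx=-4,dy=+6->D; (7,8):dx=-10,dy=+5->D
  (7,9):dx=-7,dy=+9->D; (7,10):dx=-8,dy=+3->D; (8,9):dx=+3,dy=+4->C; (8,10):dx=+2,dy=-2->D
  (9,10):dx=-1,dy=-6->C
Step 2: C = 26, D = 19, total pairs = 45.
Step 3: tau = (C - D)/(n(n-1)/2) = (26 - 19)/45 = 0.155556.
Step 4: Exact two-sided p-value (enumerate n! = 3628800 permutations of y under H0): p = 0.600654.
Step 5: alpha = 0.05. fail to reject H0.

tau_b = 0.1556 (C=26, D=19), p = 0.600654, fail to reject H0.


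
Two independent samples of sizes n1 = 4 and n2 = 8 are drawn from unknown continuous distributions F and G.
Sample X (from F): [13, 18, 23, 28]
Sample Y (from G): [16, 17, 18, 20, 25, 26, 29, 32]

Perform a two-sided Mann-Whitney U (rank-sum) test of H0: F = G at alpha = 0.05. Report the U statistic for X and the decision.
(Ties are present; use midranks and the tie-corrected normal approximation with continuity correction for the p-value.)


Step 1: Combine and sort all 12 observations; assign midranks.
sorted (value, group): (13,X), (16,Y), (17,Y), (18,X), (18,Y), (20,Y), (23,X), (25,Y), (26,Y), (28,X), (29,Y), (32,Y)
ranks: 13->1, 16->2, 17->3, 18->4.5, 18->4.5, 20->6, 23->7, 25->8, 26->9, 28->10, 29->11, 32->12
Step 2: Rank sum for X: R1 = 1 + 4.5 + 7 + 10 = 22.5.
Step 3: U_X = R1 - n1(n1+1)/2 = 22.5 - 4*5/2 = 22.5 - 10 = 12.5.
       U_Y = n1*n2 - U_X = 32 - 12.5 = 19.5.
Step 4: Ties are present, so use the tie-corrected normal approximation (with continuity correction) for the p-value.
Step 5: p-value = 0.609759; compare to alpha = 0.05. fail to reject H0.

U_X = 12.5, p = 0.609759, fail to reject H0 at alpha = 0.05.


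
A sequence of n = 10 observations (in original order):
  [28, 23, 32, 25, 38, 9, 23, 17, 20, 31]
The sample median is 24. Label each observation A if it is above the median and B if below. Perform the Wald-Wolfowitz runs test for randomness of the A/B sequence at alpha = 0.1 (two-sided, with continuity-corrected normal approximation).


Step 1: Compute median = 24; label A = above, B = below.
Labels in order: ABAAABBBBA  (n_A = 5, n_B = 5)
Step 2: Count runs R = 5.
Step 3: Under H0 (random ordering), E[R] = 2*n_A*n_B/(n_A+n_B) + 1 = 2*5*5/10 + 1 = 6.0000.
        Var[R] = 2*n_A*n_B*(2*n_A*n_B - n_A - n_B) / ((n_A+n_B)^2 * (n_A+n_B-1)) = 2000/900 = 2.2222.
        SD[R] = 1.4907.
Step 4: Continuity-corrected z = (R + 0.5 - E[R]) / SD[R] = (5 + 0.5 - 6.0000) / 1.4907 = -0.3354.
Step 5: Two-sided p-value via normal approximation = 2*(1 - Phi(|z|)) = 0.737316.
Step 6: alpha = 0.1. fail to reject H0.

R = 5, z = -0.3354, p = 0.737316, fail to reject H0.


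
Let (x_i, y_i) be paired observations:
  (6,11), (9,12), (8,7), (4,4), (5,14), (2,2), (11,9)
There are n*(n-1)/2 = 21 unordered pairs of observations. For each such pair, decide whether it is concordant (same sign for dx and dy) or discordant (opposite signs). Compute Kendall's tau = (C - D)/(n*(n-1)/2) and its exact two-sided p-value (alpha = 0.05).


Step 1: Enumerate the 21 unordered pairs (i,j) with i<j and classify each by sign(x_j-x_i) * sign(y_j-y_i).
  (1,2):dx=+3,dy=+1->C; (1,3):dx=+2,dy=-4->D; (1,4):dx=-2,dy=-7->C; (1,5):dx=-1,dy=+3->D
  (1,6):dx=-4,dy=-9->C; (1,7):dx=+5,dy=-2->D; (2,3):dx=-1,dy=-5->C; (2,4):dx=-5,dy=-8->C
  (2,5):dx=-4,dy=+2->D; (2,6):dx=-7,dy=-10->C; (2,7):dx=+2,dy=-3->D; (3,4):dx=-4,dy=-3->C
  (3,5):dx=-3,dy=+7->D; (3,6):dx=-6,dy=-5->C; (3,7):dx=+3,dy=+2->C; (4,5):dx=+1,dy=+10->C
  (4,6):dx=-2,dy=-2->C; (4,7):dx=+7,dy=+5->C; (5,6):dx=-3,dy=-12->C; (5,7):dx=+6,dy=-5->D
  (6,7):dx=+9,dy=+7->C
Step 2: C = 14, D = 7, total pairs = 21.
Step 3: tau = (C - D)/(n(n-1)/2) = (14 - 7)/21 = 0.333333.
Step 4: Exact two-sided p-value (enumerate n! = 5040 permutations of y under H0): p = 0.381349.
Step 5: alpha = 0.05. fail to reject H0.

tau_b = 0.3333 (C=14, D=7), p = 0.381349, fail to reject H0.


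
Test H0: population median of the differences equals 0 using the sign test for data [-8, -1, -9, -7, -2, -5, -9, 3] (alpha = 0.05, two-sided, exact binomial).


Step 1: Discard zero differences. Original n = 8; n_eff = number of nonzero differences = 8.
Nonzero differences (with sign): -8, -1, -9, -7, -2, -5, -9, +3
Step 2: Count signs: positive = 1, negative = 7.
Step 3: Under H0: P(positive) = 0.5, so the number of positives S ~ Bin(8, 0.5).
Step 4: Two-sided exact p-value = sum of Bin(8,0.5) probabilities at or below the observed probability = 0.070312.
Step 5: alpha = 0.05. fail to reject H0.

n_eff = 8, pos = 1, neg = 7, p = 0.070312, fail to reject H0.


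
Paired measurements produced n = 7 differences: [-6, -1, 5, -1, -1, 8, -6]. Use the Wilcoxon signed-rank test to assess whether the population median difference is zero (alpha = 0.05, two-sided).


Step 1: Drop any zero differences (none here) and take |d_i|.
|d| = [6, 1, 5, 1, 1, 8, 6]
Step 2: Midrank |d_i| (ties get averaged ranks).
ranks: |6|->5.5, |1|->2, |5|->4, |1|->2, |1|->2, |8|->7, |6|->5.5
Step 3: Attach original signs; sum ranks with positive sign and with negative sign.
W+ = 4 + 7 = 11
W- = 5.5 + 2 + 2 + 2 + 5.5 = 17
(Check: W+ + W- = 28 should equal n(n+1)/2 = 28.)
Step 4: Test statistic W = min(W+, W-) = 11.
Step 5: Ties in |d|, so use the tie-corrected normal approximation.
        E[W] = n(n+1)/4 = 7*8/4 = 14.
        Tie groups: |d|=1 (t=3), |d|=6 (t=2); sum(t^3 - t) = 30.
        Var[W] = n(n+1)(2n+1)/24 - sum(t^3-t)/48 = 840/24 - 30/48 = 34.375.
        z = (W - E[W]) / sqrt(Var[W]) = (11 - 14) / 5.8630 = -0.5117.
        Two-sided p = 2*Phi(z) = 0.608874.
Step 6: alpha = 0.05. fail to reject H0.

W+ = 11, W- = 17, W = min = 11, p = 0.608874, fail to reject H0.


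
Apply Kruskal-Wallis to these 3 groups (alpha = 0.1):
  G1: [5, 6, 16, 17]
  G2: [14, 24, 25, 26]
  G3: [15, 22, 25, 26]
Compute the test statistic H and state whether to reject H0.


Step 1: Combine all N = 12 observations and assign midranks.
sorted (value, group, rank): (5,G1,1), (6,G1,2), (14,G2,3), (15,G3,4), (16,G1,5), (17,G1,6), (22,G3,7), (24,G2,8), (25,G2,9.5), (25,G3,9.5), (26,G2,11.5), (26,G3,11.5)
Step 2: Sum ranks within each group.
R_1 = 14 (n_1 = 4)
R_2 = 32 (n_2 = 4)
R_3 = 32 (n_3 = 4)
Step 3: H = 12/(N(N+1)) * sum(R_i^2/n_i) - 3(N+1)
     = 12/(12*13) * (14^2/4 + 32^2/4 + 32^2/4) - 3*13
     = 0.076923 * 561 - 39
     = 4.153846.
Step 4: Ties present; correction factor C = 1 - 12/(12^3 - 12) = 0.993007. Corrected H = 4.153846 / 0.993007 = 4.183099.
Step 5: Under H0, H ~ chi^2(2); p-value = 0.123496.
Step 6: alpha = 0.1. fail to reject H0.

H = 4.1831, df = 2, p = 0.123496, fail to reject H0.


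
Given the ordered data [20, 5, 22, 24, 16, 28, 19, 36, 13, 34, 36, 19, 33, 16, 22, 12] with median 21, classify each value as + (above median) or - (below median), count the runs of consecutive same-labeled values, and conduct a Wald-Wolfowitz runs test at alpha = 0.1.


Step 1: Compute median = 21; label A = above, B = below.
Labels in order: BBAABABABAABABAB  (n_A = 8, n_B = 8)
Step 2: Count runs R = 13.
Step 3: Under H0 (random ordering), E[R] = 2*n_A*n_B/(n_A+n_B) + 1 = 2*8*8/16 + 1 = 9.0000.
        Var[R] = 2*n_A*n_B*(2*n_A*n_B - n_A - n_B) / ((n_A+n_B)^2 * (n_A+n_B-1)) = 14336/3840 = 3.7333.
        SD[R] = 1.9322.
Step 4: Continuity-corrected z = (R - 0.5 - E[R]) / SD[R] = (13 - 0.5 - 9.0000) / 1.9322 = 1.8114.
Step 5: Two-sided p-value via normal approximation = 2*(1 - Phi(|z|)) = 0.070076.
Step 6: alpha = 0.1. reject H0.

R = 13, z = 1.8114, p = 0.070076, reject H0.


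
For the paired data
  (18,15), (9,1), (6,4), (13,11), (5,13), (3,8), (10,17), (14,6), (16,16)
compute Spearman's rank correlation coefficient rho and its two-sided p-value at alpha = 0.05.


Step 1: Rank x and y separately (midranks; no ties here).
rank(x): 18->9, 9->4, 6->3, 13->6, 5->2, 3->1, 10->5, 14->7, 16->8
rank(y): 15->7, 1->1, 4->2, 11->5, 13->6, 8->4, 17->9, 6->3, 16->8
Step 2: d_i = R_x(i) - R_y(i); compute d_i^2.
  (9-7)^2=4, (4-1)^2=9, (3-2)^2=1, (6-5)^2=1, (2-6)^2=16, (1-4)^2=9, (5-9)^2=16, (7-3)^2=16, (8-8)^2=0
sum(d^2) = 72.
Step 3: rho = 1 - 6*72 / (9*(9^2 - 1)) = 1 - 432/720 = 0.400000.
Step 4: Under H0, t = rho * sqrt((n-2)/(1-rho^2)) = 1.1547 ~ t(7).
Step 5: Two-sided p-value from the t-distribution with 7 df = 0.286105.
Step 6: alpha = 0.05. fail to reject H0.

rho = 0.4000, p = 0.286105, fail to reject H0 at alpha = 0.05.


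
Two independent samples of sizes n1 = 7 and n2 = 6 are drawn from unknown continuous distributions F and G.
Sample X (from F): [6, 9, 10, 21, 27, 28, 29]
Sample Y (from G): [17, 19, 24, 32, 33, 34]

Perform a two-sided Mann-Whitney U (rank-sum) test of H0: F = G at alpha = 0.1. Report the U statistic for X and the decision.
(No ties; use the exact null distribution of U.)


Step 1: Combine and sort all 13 observations; assign midranks.
sorted (value, group): (6,X), (9,X), (10,X), (17,Y), (19,Y), (21,X), (24,Y), (27,X), (28,X), (29,X), (32,Y), (33,Y), (34,Y)
ranks: 6->1, 9->2, 10->3, 17->4, 19->5, 21->6, 24->7, 27->8, 28->9, 29->10, 32->11, 33->12, 34->13
Step 2: Rank sum for X: R1 = 1 + 2 + 3 + 6 + 8 + 9 + 10 = 39.
Step 3: U_X = R1 - n1(n1+1)/2 = 39 - 7*8/2 = 39 - 28 = 11.
       U_Y = n1*n2 - U_X = 42 - 11 = 31.
Step 4: No ties, so the exact null distribution of U (based on enumerating the C(13,7) = 1716 equally likely rank assignments) gives the two-sided p-value.
Step 5: p-value = 0.180653; compare to alpha = 0.1. fail to reject H0.

U_X = 11, p = 0.180653, fail to reject H0 at alpha = 0.1.


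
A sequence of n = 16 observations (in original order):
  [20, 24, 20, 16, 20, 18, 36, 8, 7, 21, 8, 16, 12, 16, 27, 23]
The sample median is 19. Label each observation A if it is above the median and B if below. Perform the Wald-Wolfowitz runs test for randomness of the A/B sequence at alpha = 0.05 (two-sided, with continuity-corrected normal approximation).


Step 1: Compute median = 19; label A = above, B = below.
Labels in order: AAABABABBABBBBAA  (n_A = 8, n_B = 8)
Step 2: Count runs R = 9.
Step 3: Under H0 (random ordering), E[R] = 2*n_A*n_B/(n_A+n_B) + 1 = 2*8*8/16 + 1 = 9.0000.
        Var[R] = 2*n_A*n_B*(2*n_A*n_B - n_A - n_B) / ((n_A+n_B)^2 * (n_A+n_B-1)) = 14336/3840 = 3.7333.
        SD[R] = 1.9322.
Step 4: R = E[R], so z = 0 with no continuity correction.
Step 5: Two-sided p-value via normal approximation = 2*(1 - Phi(|z|)) = 1.000000.
Step 6: alpha = 0.05. fail to reject H0.

R = 9, z = 0.0000, p = 1.000000, fail to reject H0.


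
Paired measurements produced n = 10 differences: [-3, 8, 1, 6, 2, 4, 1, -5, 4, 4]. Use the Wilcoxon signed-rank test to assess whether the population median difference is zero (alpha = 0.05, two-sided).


Step 1: Drop any zero differences (none here) and take |d_i|.
|d| = [3, 8, 1, 6, 2, 4, 1, 5, 4, 4]
Step 2: Midrank |d_i| (ties get averaged ranks).
ranks: |3|->4, |8|->10, |1|->1.5, |6|->9, |2|->3, |4|->6, |1|->1.5, |5|->8, |4|->6, |4|->6
Step 3: Attach original signs; sum ranks with positive sign and with negative sign.
W+ = 10 + 1.5 + 9 + 3 + 6 + 1.5 + 6 + 6 = 43
W- = 4 + 8 = 12
(Check: W+ + W- = 55 should equal n(n+1)/2 = 55.)
Step 4: Test statistic W = min(W+, W-) = 12.
Step 5: Ties in |d|, so use the tie-corrected normal approximation.
        E[W] = n(n+1)/4 = 10*11/4 = 27.5.
        Tie groups: |d|=1 (t=2), |d|=4 (t=3); sum(t^3 - t) = 30.
        Var[W] = n(n+1)(2n+1)/24 - sum(t^3-t)/48 = 2310/24 - 30/48 = 95.625.
        z = (W - E[W]) / sqrt(Var[W]) = (12 - 27.5) / 9.7788 = -1.5851.
        Two-sided p = 2*Phi(z) = 0.112952.
Step 6: alpha = 0.05. fail to reject H0.

W+ = 43, W- = 12, W = min = 12, p = 0.112952, fail to reject H0.


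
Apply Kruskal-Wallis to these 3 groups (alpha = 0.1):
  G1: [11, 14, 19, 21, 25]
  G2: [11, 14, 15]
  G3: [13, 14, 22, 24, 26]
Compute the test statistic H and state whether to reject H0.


Step 1: Combine all N = 13 observations and assign midranks.
sorted (value, group, rank): (11,G1,1.5), (11,G2,1.5), (13,G3,3), (14,G1,5), (14,G2,5), (14,G3,5), (15,G2,7), (19,G1,8), (21,G1,9), (22,G3,10), (24,G3,11), (25,G1,12), (26,G3,13)
Step 2: Sum ranks within each group.
R_1 = 35.5 (n_1 = 5)
R_2 = 13.5 (n_2 = 3)
R_3 = 42 (n_3 = 5)
Step 3: H = 12/(N(N+1)) * sum(R_i^2/n_i) - 3(N+1)
     = 12/(13*14) * (35.5^2/5 + 13.5^2/3 + 42^2/5) - 3*14
     = 0.065934 * 665.6 - 42
     = 1.885714.
Step 4: Ties present; correction factor C = 1 - 30/(13^3 - 13) = 0.986264. Corrected H = 1.885714 / 0.986264 = 1.911978.
Step 5: Under H0, H ~ chi^2(2); p-value = 0.384432.
Step 6: alpha = 0.1. fail to reject H0.

H = 1.9120, df = 2, p = 0.384432, fail to reject H0.


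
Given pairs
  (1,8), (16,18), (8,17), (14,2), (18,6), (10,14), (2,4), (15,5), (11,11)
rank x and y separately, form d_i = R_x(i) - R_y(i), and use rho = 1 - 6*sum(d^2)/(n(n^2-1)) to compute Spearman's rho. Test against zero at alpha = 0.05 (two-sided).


Step 1: Rank x and y separately (midranks; no ties here).
rank(x): 1->1, 16->8, 8->3, 14->6, 18->9, 10->4, 2->2, 15->7, 11->5
rank(y): 8->5, 18->9, 17->8, 2->1, 6->4, 14->7, 4->2, 5->3, 11->6
Step 2: d_i = R_x(i) - R_y(i); compute d_i^2.
  (1-5)^2=16, (8-9)^2=1, (3-8)^2=25, (6-1)^2=25, (9-4)^2=25, (4-7)^2=9, (2-2)^2=0, (7-3)^2=16, (5-6)^2=1
sum(d^2) = 118.
Step 3: rho = 1 - 6*118 / (9*(9^2 - 1)) = 1 - 708/720 = 0.016667.
Step 4: Under H0, t = rho * sqrt((n-2)/(1-rho^2)) = 0.0441 ~ t(7).
Step 5: Two-sided p-value from the t-distribution with 7 df = 0.966055.
Step 6: alpha = 0.05. fail to reject H0.

rho = 0.0167, p = 0.966055, fail to reject H0 at alpha = 0.05.


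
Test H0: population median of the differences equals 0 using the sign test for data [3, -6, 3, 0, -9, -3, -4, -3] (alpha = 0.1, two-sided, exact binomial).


Step 1: Discard zero differences. Original n = 8; n_eff = number of nonzero differences = 7.
Nonzero differences (with sign): +3, -6, +3, -9, -3, -4, -3
Step 2: Count signs: positive = 2, negative = 5.
Step 3: Under H0: P(positive) = 0.5, so the number of positives S ~ Bin(7, 0.5).
Step 4: Two-sided exact p-value = sum of Bin(7,0.5) probabilities at or below the observed probability = 0.453125.
Step 5: alpha = 0.1. fail to reject H0.

n_eff = 7, pos = 2, neg = 5, p = 0.453125, fail to reject H0.


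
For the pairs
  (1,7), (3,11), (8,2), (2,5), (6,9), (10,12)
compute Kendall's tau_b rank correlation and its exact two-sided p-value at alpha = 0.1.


Step 1: Enumerate the 15 unordered pairs (i,j) with i<j and classify each by sign(x_j-x_i) * sign(y_j-y_i).
  (1,2):dx=+2,dy=+4->C; (1,3):dx=+7,dy=-5->D; (1,4):dx=+1,dy=-2->D; (1,5):dx=+5,dy=+2->C
  (1,6):dx=+9,dy=+5->C; (2,3):dx=+5,dy=-9->D; (2,4):dx=-1,dy=-6->C; (2,5):dx=+3,dy=-2->D
  (2,6):dx=+7,dy=+1->C; (3,4):dx=-6,dy=+3->D; (3,5):dx=-2,dy=+7->D; (3,6):dx=+2,dy=+10->C
  (4,5):dx=+4,dy=+4->C; (4,6):dx=+8,dy=+7->C; (5,6):dx=+4,dy=+3->C
Step 2: C = 9, D = 6, total pairs = 15.
Step 3: tau = (C - D)/(n(n-1)/2) = (9 - 6)/15 = 0.200000.
Step 4: Exact two-sided p-value (enumerate n! = 720 permutations of y under H0): p = 0.719444.
Step 5: alpha = 0.1. fail to reject H0.

tau_b = 0.2000 (C=9, D=6), p = 0.719444, fail to reject H0.


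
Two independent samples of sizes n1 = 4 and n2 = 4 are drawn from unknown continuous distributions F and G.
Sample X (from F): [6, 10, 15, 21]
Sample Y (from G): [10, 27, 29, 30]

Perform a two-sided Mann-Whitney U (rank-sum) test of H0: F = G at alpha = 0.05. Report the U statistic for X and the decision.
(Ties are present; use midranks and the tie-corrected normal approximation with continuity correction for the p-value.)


Step 1: Combine and sort all 8 observations; assign midranks.
sorted (value, group): (6,X), (10,X), (10,Y), (15,X), (21,X), (27,Y), (29,Y), (30,Y)
ranks: 6->1, 10->2.5, 10->2.5, 15->4, 21->5, 27->6, 29->7, 30->8
Step 2: Rank sum for X: R1 = 1 + 2.5 + 4 + 5 = 12.5.
Step 3: U_X = R1 - n1(n1+1)/2 = 12.5 - 4*5/2 = 12.5 - 10 = 2.5.
       U_Y = n1*n2 - U_X = 16 - 2.5 = 13.5.
Step 4: Ties are present, so use the tie-corrected normal approximation (with continuity correction) for the p-value.
Step 5: p-value = 0.146489; compare to alpha = 0.05. fail to reject H0.

U_X = 2.5, p = 0.146489, fail to reject H0 at alpha = 0.05.


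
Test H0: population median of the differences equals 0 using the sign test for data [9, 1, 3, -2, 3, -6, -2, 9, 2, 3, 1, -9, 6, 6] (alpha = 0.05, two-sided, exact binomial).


Step 1: Discard zero differences. Original n = 14; n_eff = number of nonzero differences = 14.
Nonzero differences (with sign): +9, +1, +3, -2, +3, -6, -2, +9, +2, +3, +1, -9, +6, +6
Step 2: Count signs: positive = 10, negative = 4.
Step 3: Under H0: P(positive) = 0.5, so the number of positives S ~ Bin(14, 0.5).
Step 4: Two-sided exact p-value = sum of Bin(14,0.5) probabilities at or below the observed probability = 0.179565.
Step 5: alpha = 0.05. fail to reject H0.

n_eff = 14, pos = 10, neg = 4, p = 0.179565, fail to reject H0.


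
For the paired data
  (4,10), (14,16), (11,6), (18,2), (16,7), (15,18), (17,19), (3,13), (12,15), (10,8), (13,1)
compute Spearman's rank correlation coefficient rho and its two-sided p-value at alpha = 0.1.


Step 1: Rank x and y separately (midranks; no ties here).
rank(x): 4->2, 14->7, 11->4, 18->11, 16->9, 15->8, 17->10, 3->1, 12->5, 10->3, 13->6
rank(y): 10->6, 16->9, 6->3, 2->2, 7->4, 18->10, 19->11, 13->7, 15->8, 8->5, 1->1
Step 2: d_i = R_x(i) - R_y(i); compute d_i^2.
  (2-6)^2=16, (7-9)^2=4, (4-3)^2=1, (11-2)^2=81, (9-4)^2=25, (8-10)^2=4, (10-11)^2=1, (1-7)^2=36, (5-8)^2=9, (3-5)^2=4, (6-1)^2=25
sum(d^2) = 206.
Step 3: rho = 1 - 6*206 / (11*(11^2 - 1)) = 1 - 1236/1320 = 0.063636.
Step 4: Under H0, t = rho * sqrt((n-2)/(1-rho^2)) = 0.1913 ~ t(9).
Step 5: Two-sided p-value from the t-distribution with 9 df = 0.852539.
Step 6: alpha = 0.1. fail to reject H0.

rho = 0.0636, p = 0.852539, fail to reject H0 at alpha = 0.1.


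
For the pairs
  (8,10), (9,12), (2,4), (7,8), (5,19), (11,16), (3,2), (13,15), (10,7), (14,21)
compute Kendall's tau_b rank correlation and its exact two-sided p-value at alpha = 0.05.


Step 1: Enumerate the 45 unordered pairs (i,j) with i<j and classify each by sign(x_j-x_i) * sign(y_j-y_i).
  (1,2):dx=+1,dy=+2->C; (1,3):dx=-6,dy=-6->C; (1,4):dx=-1,dy=-2->C; (1,5):dx=-3,dy=+9->D
  (1,6):dx=+3,dy=+6->C; (1,7):dx=-5,dy=-8->C; (1,8):dx=+5,dy=+5->C; (1,9):dx=+2,dy=-3->D
  (1,10):dx=+6,dy=+11->C; (2,3):dx=-7,dy=-8->C; (2,4):dx=-2,dy=-4->C; (2,5):dx=-4,dy=+7->D
  (2,6):dx=+2,dy=+4->C; (2,7):dx=-6,dy=-10->C; (2,8):dx=+4,dy=+3->C; (2,9):dx=+1,dy=-5->D
  (2,10):dx=+5,dy=+9->C; (3,4):dx=+5,dy=+4->C; (3,5):dx=+3,dy=+15->C; (3,6):dx=+9,dy=+12->C
  (3,7):dx=+1,dy=-2->D; (3,8):dx=+11,dy=+11->C; (3,9):dx=+8,dy=+3->C; (3,10):dx=+12,dy=+17->C
  (4,5):dx=-2,dy=+11->D; (4,6):dx=+4,dy=+8->C; (4,7):dx=-4,dy=-6->C; (4,8):dx=+6,dy=+7->C
  (4,9):dx=+3,dy=-1->D; (4,10):dx=+7,dy=+13->C; (5,6):dx=+6,dy=-3->D; (5,7):dx=-2,dy=-17->C
  (5,8):dx=+8,dy=-4->D; (5,9):dx=+5,dy=-12->D; (5,10):dx=+9,dy=+2->C; (6,7):dx=-8,dy=-14->C
  (6,8):dx=+2,dy=-1->D; (6,9):dx=-1,dy=-9->C; (6,10):dx=+3,dy=+5->C; (7,8):dx=+10,dy=+13->C
  (7,9):dx=+7,dy=+5->C; (7,10):dx=+11,dy=+19->C; (8,9):dx=-3,dy=-8->C; (8,10):dx=+1,dy=+6->C
  (9,10):dx=+4,dy=+14->C
Step 2: C = 34, D = 11, total pairs = 45.
Step 3: tau = (C - D)/(n(n-1)/2) = (34 - 11)/45 = 0.511111.
Step 4: Exact two-sided p-value (enumerate n! = 3628800 permutations of y under H0): p = 0.046623.
Step 5: alpha = 0.05. reject H0.

tau_b = 0.5111 (C=34, D=11), p = 0.046623, reject H0.


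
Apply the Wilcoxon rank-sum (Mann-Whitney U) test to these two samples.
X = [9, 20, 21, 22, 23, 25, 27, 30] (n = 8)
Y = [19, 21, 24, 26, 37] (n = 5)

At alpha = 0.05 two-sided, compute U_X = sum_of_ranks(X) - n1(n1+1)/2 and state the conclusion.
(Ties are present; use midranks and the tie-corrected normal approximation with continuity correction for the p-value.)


Step 1: Combine and sort all 13 observations; assign midranks.
sorted (value, group): (9,X), (19,Y), (20,X), (21,X), (21,Y), (22,X), (23,X), (24,Y), (25,X), (26,Y), (27,X), (30,X), (37,Y)
ranks: 9->1, 19->2, 20->3, 21->4.5, 21->4.5, 22->6, 23->7, 24->8, 25->9, 26->10, 27->11, 30->12, 37->13
Step 2: Rank sum for X: R1 = 1 + 3 + 4.5 + 6 + 7 + 9 + 11 + 12 = 53.5.
Step 3: U_X = R1 - n1(n1+1)/2 = 53.5 - 8*9/2 = 53.5 - 36 = 17.5.
       U_Y = n1*n2 - U_X = 40 - 17.5 = 22.5.
Step 4: Ties are present, so use the tie-corrected normal approximation (with continuity correction) for the p-value.
Step 5: p-value = 0.769390; compare to alpha = 0.05. fail to reject H0.

U_X = 17.5, p = 0.769390, fail to reject H0 at alpha = 0.05.


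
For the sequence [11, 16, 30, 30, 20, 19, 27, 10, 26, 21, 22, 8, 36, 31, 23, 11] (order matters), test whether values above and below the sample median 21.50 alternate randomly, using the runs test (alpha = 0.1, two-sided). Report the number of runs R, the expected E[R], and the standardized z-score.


Step 1: Compute median = 21.50; label A = above, B = below.
Labels in order: BBAABBABABABAAAB  (n_A = 8, n_B = 8)
Step 2: Count runs R = 11.
Step 3: Under H0 (random ordering), E[R] = 2*n_A*n_B/(n_A+n_B) + 1 = 2*8*8/16 + 1 = 9.0000.
        Var[R] = 2*n_A*n_B*(2*n_A*n_B - n_A - n_B) / ((n_A+n_B)^2 * (n_A+n_B-1)) = 14336/3840 = 3.7333.
        SD[R] = 1.9322.
Step 4: Continuity-corrected z = (R - 0.5 - E[R]) / SD[R] = (11 - 0.5 - 9.0000) / 1.9322 = 0.7763.
Step 5: Two-sided p-value via normal approximation = 2*(1 - Phi(|z|)) = 0.437558.
Step 6: alpha = 0.1. fail to reject H0.

R = 11, z = 0.7763, p = 0.437558, fail to reject H0.


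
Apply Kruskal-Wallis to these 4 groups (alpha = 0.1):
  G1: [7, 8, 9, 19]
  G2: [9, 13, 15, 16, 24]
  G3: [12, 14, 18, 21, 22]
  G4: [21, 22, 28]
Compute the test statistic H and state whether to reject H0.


Step 1: Combine all N = 17 observations and assign midranks.
sorted (value, group, rank): (7,G1,1), (8,G1,2), (9,G1,3.5), (9,G2,3.5), (12,G3,5), (13,G2,6), (14,G3,7), (15,G2,8), (16,G2,9), (18,G3,10), (19,G1,11), (21,G3,12.5), (21,G4,12.5), (22,G3,14.5), (22,G4,14.5), (24,G2,16), (28,G4,17)
Step 2: Sum ranks within each group.
R_1 = 17.5 (n_1 = 4)
R_2 = 42.5 (n_2 = 5)
R_3 = 49 (n_3 = 5)
R_4 = 44 (n_4 = 3)
Step 3: H = 12/(N(N+1)) * sum(R_i^2/n_i) - 3(N+1)
     = 12/(17*18) * (17.5^2/4 + 42.5^2/5 + 49^2/5 + 44^2/3) - 3*18
     = 0.039216 * 1563.35 - 54
     = 7.307680.
Step 4: Ties present; correction factor C = 1 - 18/(17^3 - 17) = 0.996324. Corrected H = 7.307680 / 0.996324 = 7.334645.
Step 5: Under H0, H ~ chi^2(3); p-value = 0.061963.
Step 6: alpha = 0.1. reject H0.

H = 7.3346, df = 3, p = 0.061963, reject H0.


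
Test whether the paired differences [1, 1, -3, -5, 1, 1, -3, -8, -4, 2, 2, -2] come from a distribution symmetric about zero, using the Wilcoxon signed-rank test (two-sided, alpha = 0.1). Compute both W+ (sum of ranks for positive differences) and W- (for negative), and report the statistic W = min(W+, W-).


Step 1: Drop any zero differences (none here) and take |d_i|.
|d| = [1, 1, 3, 5, 1, 1, 3, 8, 4, 2, 2, 2]
Step 2: Midrank |d_i| (ties get averaged ranks).
ranks: |1|->2.5, |1|->2.5, |3|->8.5, |5|->11, |1|->2.5, |1|->2.5, |3|->8.5, |8|->12, |4|->10, |2|->6, |2|->6, |2|->6
Step 3: Attach original signs; sum ranks with positive sign and with negative sign.
W+ = 2.5 + 2.5 + 2.5 + 2.5 + 6 + 6 = 22
W- = 8.5 + 11 + 8.5 + 12 + 10 + 6 = 56
(Check: W+ + W- = 78 should equal n(n+1)/2 = 78.)
Step 4: Test statistic W = min(W+, W-) = 22.
Step 5: Ties in |d|, so use the tie-corrected normal approximation.
        E[W] = n(n+1)/4 = 12*13/4 = 39.
        Tie groups: |d|=1 (t=4), |d|=2 (t=3), |d|=3 (t=2); sum(t^3 - t) = 90.
        Var[W] = n(n+1)(2n+1)/24 - sum(t^3-t)/48 = 3900/24 - 90/48 = 160.625.
        z = (W - E[W]) / sqrt(Var[W]) = (22 - 39) / 12.6738 = -1.3414.
        Two-sided p = 2*Phi(z) = 0.179807.
Step 6: alpha = 0.1. fail to reject H0.

W+ = 22, W- = 56, W = min = 22, p = 0.179807, fail to reject H0.


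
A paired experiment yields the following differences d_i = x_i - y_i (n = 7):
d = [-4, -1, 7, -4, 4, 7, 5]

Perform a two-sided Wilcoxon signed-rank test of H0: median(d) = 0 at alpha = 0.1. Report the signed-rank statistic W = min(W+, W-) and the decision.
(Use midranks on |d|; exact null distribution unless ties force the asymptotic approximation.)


Step 1: Drop any zero differences (none here) and take |d_i|.
|d| = [4, 1, 7, 4, 4, 7, 5]
Step 2: Midrank |d_i| (ties get averaged ranks).
ranks: |4|->3, |1|->1, |7|->6.5, |4|->3, |4|->3, |7|->6.5, |5|->5
Step 3: Attach original signs; sum ranks with positive sign and with negative sign.
W+ = 6.5 + 3 + 6.5 + 5 = 21
W- = 3 + 1 + 3 = 7
(Check: W+ + W- = 28 should equal n(n+1)/2 = 28.)
Step 4: Test statistic W = min(W+, W-) = 7.
Step 5: Ties in |d|, so use the tie-corrected normal approximation.
        E[W] = n(n+1)/4 = 7*8/4 = 14.
        Tie groups: |d|=4 (t=3), |d|=7 (t=2); sum(t^3 - t) = 30.
        Var[W] = n(n+1)(2n+1)/24 - sum(t^3-t)/48 = 840/24 - 30/48 = 34.375.
        z = (W - E[W]) / sqrt(Var[W]) = (7 - 14) / 5.8630 = -1.1939.
        Two-sided p = 2*Phi(z) = 0.232508.
Step 6: alpha = 0.1. fail to reject H0.

W+ = 21, W- = 7, W = min = 7, p = 0.232508, fail to reject H0.


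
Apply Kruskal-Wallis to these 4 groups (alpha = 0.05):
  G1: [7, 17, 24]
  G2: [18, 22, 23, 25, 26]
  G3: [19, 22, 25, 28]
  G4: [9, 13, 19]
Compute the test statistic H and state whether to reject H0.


Step 1: Combine all N = 15 observations and assign midranks.
sorted (value, group, rank): (7,G1,1), (9,G4,2), (13,G4,3), (17,G1,4), (18,G2,5), (19,G3,6.5), (19,G4,6.5), (22,G2,8.5), (22,G3,8.5), (23,G2,10), (24,G1,11), (25,G2,12.5), (25,G3,12.5), (26,G2,14), (28,G3,15)
Step 2: Sum ranks within each group.
R_1 = 16 (n_1 = 3)
R_2 = 50 (n_2 = 5)
R_3 = 42.5 (n_3 = 4)
R_4 = 11.5 (n_4 = 3)
Step 3: H = 12/(N(N+1)) * sum(R_i^2/n_i) - 3(N+1)
     = 12/(15*16) * (16^2/3 + 50^2/5 + 42.5^2/4 + 11.5^2/3) - 3*16
     = 0.050000 * 1080.98 - 48
     = 6.048958.
Step 4: Ties present; correction factor C = 1 - 18/(15^3 - 15) = 0.994643. Corrected H = 6.048958 / 0.994643 = 6.081538.
Step 5: Under H0, H ~ chi^2(3); p-value = 0.107710.
Step 6: alpha = 0.05. fail to reject H0.

H = 6.0815, df = 3, p = 0.107710, fail to reject H0.


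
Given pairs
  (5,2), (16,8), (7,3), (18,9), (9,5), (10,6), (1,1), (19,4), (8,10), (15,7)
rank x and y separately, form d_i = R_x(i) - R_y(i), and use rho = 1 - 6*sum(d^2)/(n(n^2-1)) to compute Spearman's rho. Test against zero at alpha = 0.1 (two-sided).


Step 1: Rank x and y separately (midranks; no ties here).
rank(x): 5->2, 16->8, 7->3, 18->9, 9->5, 10->6, 1->1, 19->10, 8->4, 15->7
rank(y): 2->2, 8->8, 3->3, 9->9, 5->5, 6->6, 1->1, 4->4, 10->10, 7->7
Step 2: d_i = R_x(i) - R_y(i); compute d_i^2.
  (2-2)^2=0, (8-8)^2=0, (3-3)^2=0, (9-9)^2=0, (5-5)^2=0, (6-6)^2=0, (1-1)^2=0, (10-4)^2=36, (4-10)^2=36, (7-7)^2=0
sum(d^2) = 72.
Step 3: rho = 1 - 6*72 / (10*(10^2 - 1)) = 1 - 432/990 = 0.563636.
Step 4: Under H0, t = rho * sqrt((n-2)/(1-rho^2)) = 1.9300 ~ t(8).
Step 5: Two-sided p-value from the t-distribution with 8 df = 0.089724.
Step 6: alpha = 0.1. reject H0.

rho = 0.5636, p = 0.089724, reject H0 at alpha = 0.1.


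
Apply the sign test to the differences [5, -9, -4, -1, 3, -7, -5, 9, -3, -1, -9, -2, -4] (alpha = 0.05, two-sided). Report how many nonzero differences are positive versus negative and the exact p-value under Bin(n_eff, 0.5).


Step 1: Discard zero differences. Original n = 13; n_eff = number of nonzero differences = 13.
Nonzero differences (with sign): +5, -9, -4, -1, +3, -7, -5, +9, -3, -1, -9, -2, -4
Step 2: Count signs: positive = 3, negative = 10.
Step 3: Under H0: P(positive) = 0.5, so the number of positives S ~ Bin(13, 0.5).
Step 4: Two-sided exact p-value = sum of Bin(13,0.5) probabilities at or below the observed probability = 0.092285.
Step 5: alpha = 0.05. fail to reject H0.

n_eff = 13, pos = 3, neg = 10, p = 0.092285, fail to reject H0.
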